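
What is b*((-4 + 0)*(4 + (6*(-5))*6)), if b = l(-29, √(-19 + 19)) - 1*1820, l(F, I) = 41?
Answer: -1252416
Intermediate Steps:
b = -1779 (b = 41 - 1*1820 = 41 - 1820 = -1779)
b*((-4 + 0)*(4 + (6*(-5))*6)) = -1779*(-4 + 0)*(4 + (6*(-5))*6) = -(-7116)*(4 - 30*6) = -(-7116)*(4 - 180) = -(-7116)*(-176) = -1779*704 = -1252416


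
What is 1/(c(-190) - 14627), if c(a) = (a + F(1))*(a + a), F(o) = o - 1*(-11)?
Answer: 1/53013 ≈ 1.8863e-5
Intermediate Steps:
F(o) = 11 + o (F(o) = o + 11 = 11 + o)
c(a) = 2*a*(12 + a) (c(a) = (a + (11 + 1))*(a + a) = (a + 12)*(2*a) = (12 + a)*(2*a) = 2*a*(12 + a))
1/(c(-190) - 14627) = 1/(2*(-190)*(12 - 190) - 14627) = 1/(2*(-190)*(-178) - 14627) = 1/(67640 - 14627) = 1/53013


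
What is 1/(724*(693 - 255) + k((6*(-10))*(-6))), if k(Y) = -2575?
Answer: 1/314537 ≈ 3.1793e-6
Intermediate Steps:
1/(724*(693 - 255) + k((6*(-10))*(-6))) = 1/(724*(693 - 255) - 2575) = 1/(724*438 - 2575) = 1/(317112 - 2575) = 1/314537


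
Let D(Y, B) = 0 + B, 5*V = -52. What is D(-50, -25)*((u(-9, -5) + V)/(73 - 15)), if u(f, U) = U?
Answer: 385/58 ≈ 6.6379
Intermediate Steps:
V = -52/5 (V = (1/5)*(-52) = -52/5 ≈ -10.400)
D(Y, B) = B
D(-50, -25)*((u(-9, -5) + V)/(73 - 15)) = -25*(-5 - 52/5)/(73 - 15) = -(-385)/58 = -25*(-77/290) = 385/58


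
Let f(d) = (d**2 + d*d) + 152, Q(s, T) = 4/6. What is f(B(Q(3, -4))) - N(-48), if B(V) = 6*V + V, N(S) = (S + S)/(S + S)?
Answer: 1751/9 ≈ 194.56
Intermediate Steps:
Q(s, T) = 2/3 (Q(s, T) = 4*(1/6) = 2/3)
N(S) = 1 (N(S) = (2*S)/((2*S)) = (2*S)*(1/(2*S)) = 1)
B(V) = 7*V
f(d) = 152 + 2*d**2 (f(d) = (d**2 + d**2) + 152 = 2*d**2 + 152 = 152 + 2*d**2)
f(B(Q(3, -4))) - N(-48) = (152 + 2*(7*(2/3))**2) - 1*1 = (152 + 2*(14/3)**2) - 1 = (152 + 2*(196/9)) - 1 = (152 + 392/9) - 1 = 1760/9 - 1 = 1751/9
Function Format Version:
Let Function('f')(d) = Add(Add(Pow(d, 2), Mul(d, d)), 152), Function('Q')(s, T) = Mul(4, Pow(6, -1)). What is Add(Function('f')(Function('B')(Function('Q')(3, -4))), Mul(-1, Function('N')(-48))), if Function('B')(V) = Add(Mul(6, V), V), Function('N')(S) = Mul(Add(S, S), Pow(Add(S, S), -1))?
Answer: Rational(1751, 9) ≈ 194.56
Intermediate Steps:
Function('Q')(s, T) = Rational(2, 3) (Function('Q')(s, T) = Mul(4, Rational(1, 6)) = Rational(2, 3))
Function('N')(S) = 1 (Function('N')(S) = Mul(Mul(2, S), Pow(Mul(2, S), -1)) = Mul(Mul(2, S), Mul(Rational(1, 2), Pow(S, -1))) = 1)
Function('B')(V) = Mul(7, V)
Function('f')(d) = Add(152, Mul(2, Pow(d, 2))) (Function('f')(d) = Add(Add(Pow(d, 2), Pow(d, 2)), 152) = Add(Mul(2, Pow(d, 2)), 152) = Add(152, Mul(2, Pow(d, 2))))
Add(Function('f')(Function('B')(Function('Q')(3, -4))), Mul(-1, Function('N')(-48))) = Add(Add(152, Mul(2, Pow(Mul(7, Rational(2, 3)), 2))), Mul(-1, 1)) = Add(Add(152, Mul(2, Pow(Rational(14, 3), 2))), -1) = Add(Add(152, Mul(2, Rational(196, 9))), -1) = Add(Add(152, Rational(392, 9)), -1) = Add(Rational(1760, 9), -1) = Rational(1751, 9)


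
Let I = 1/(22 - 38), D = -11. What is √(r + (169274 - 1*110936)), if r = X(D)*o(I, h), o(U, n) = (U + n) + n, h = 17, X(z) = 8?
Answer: √234438/2 ≈ 242.09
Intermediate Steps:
I = -1/16 (I = 1/(-16) = -1/16 ≈ -0.062500)
o(U, n) = U + 2*n
r = 543/2 (r = 8*(-1/16 + 2*17) = 8*(-1/16 + 34) = 8*(543/16) = 543/2 ≈ 271.50)
√(r + (169274 - 1*110936)) = √(543/2 + (169274 - 1*110936)) = √(543/2 + (169274 - 110936)) = √(543/2 + 58338) = √(117219/2) = √234438/2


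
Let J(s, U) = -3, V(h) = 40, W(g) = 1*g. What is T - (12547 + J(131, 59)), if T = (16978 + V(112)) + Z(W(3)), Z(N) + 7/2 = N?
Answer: 8947/2 ≈ 4473.5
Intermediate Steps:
W(g) = g
Z(N) = -7/2 + N
T = 34035/2 (T = (16978 + 40) + (-7/2 + 3) = 17018 - ½ = 34035/2 ≈ 17018.)
T - (12547 + J(131, 59)) = 34035/2 - (12547 - 3) = 34035/2 - 1*12544 = 34035/2 - 12544 = 8947/2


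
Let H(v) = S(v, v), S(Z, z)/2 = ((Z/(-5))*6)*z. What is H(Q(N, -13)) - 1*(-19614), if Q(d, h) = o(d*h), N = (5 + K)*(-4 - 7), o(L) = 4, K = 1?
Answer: 97878/5 ≈ 19576.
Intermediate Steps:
N = -66 (N = (5 + 1)*(-4 - 7) = 6*(-11) = -66)
Q(d, h) = 4
S(Z, z) = -12*Z*z/5 (S(Z, z) = 2*(((Z/(-5))*6)*z) = 2*(((Z*(-⅕))*6)*z) = 2*((-Z/5*6)*z) = 2*((-6*Z/5)*z) = 2*(-6*Z*z/5) = -12*Z*z/5)
H(v) = -12*v²/5 (H(v) = -12*v*v/5 = -12*v²/5)
H(Q(N, -13)) - 1*(-19614) = -12/5*4² - 1*(-19614) = -12/5*16 + 19614 = -192/5 + 19614 = 97878/5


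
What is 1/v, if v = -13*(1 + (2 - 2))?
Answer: -1/13 ≈ -0.076923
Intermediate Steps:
v = -13 (v = -13*(1 + 0) = -13*1 = -13)
1/v = 1/(-13) = -1/13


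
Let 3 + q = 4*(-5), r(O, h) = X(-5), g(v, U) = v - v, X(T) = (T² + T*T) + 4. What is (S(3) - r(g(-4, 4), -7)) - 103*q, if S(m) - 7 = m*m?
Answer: 2331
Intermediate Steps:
S(m) = 7 + m² (S(m) = 7 + m*m = 7 + m²)
X(T) = 4 + 2*T² (X(T) = (T² + T²) + 4 = 2*T² + 4 = 4 + 2*T²)
g(v, U) = 0
r(O, h) = 54 (r(O, h) = 4 + 2*(-5)² = 4 + 2*25 = 4 + 50 = 54)
q = -23 (q = -3 + 4*(-5) = -3 - 20 = -23)
(S(3) - r(g(-4, 4), -7)) - 103*q = ((7 + 3²) - 1*54) - 103*(-23) = ((7 + 9) - 54) + 2369 = (16 - 54) + 2369 = -38 + 2369 = 2331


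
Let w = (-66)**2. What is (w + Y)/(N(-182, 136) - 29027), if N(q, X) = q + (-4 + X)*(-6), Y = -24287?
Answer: 1049/1579 ≈ 0.66434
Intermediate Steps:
w = 4356
N(q, X) = 24 + q - 6*X (N(q, X) = q + (24 - 6*X) = 24 + q - 6*X)
(w + Y)/(N(-182, 136) - 29027) = (4356 - 24287)/((24 - 182 - 6*136) - 29027) = -19931/((24 - 182 - 816) - 29027) = -19931/(-974 - 29027) = -19931/(-30001) = -19931*(-1/30001) = 1049/1579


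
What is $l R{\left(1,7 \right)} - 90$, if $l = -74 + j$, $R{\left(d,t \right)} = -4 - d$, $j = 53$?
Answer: $15$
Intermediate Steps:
$l = -21$ ($l = -74 + 53 = -21$)
$l R{\left(1,7 \right)} - 90 = - 21 \left(-4 - 1\right) - 90 = \left(-21\right) \left(-5\right) - 90 = 105 - 90 = 15$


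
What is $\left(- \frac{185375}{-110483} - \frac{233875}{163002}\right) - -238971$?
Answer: $\frac{4303621159609111}{18008949966} \approx 2.3897 \cdot 10^{5}$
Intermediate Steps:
$\left(- \frac{185375}{-110483} - \frac{233875}{163002}\right) - -238971 = \left(\left(-185375\right) \left(- \frac{1}{110483}\right) - \frac{233875}{163002}\right) + 238971 = \left(\frac{185375}{110483} - \frac{233875}{163002}\right) + 238971 = \frac{4377284125}{18008949966} + 238971 = \frac{4303621159609111}{18008949966}$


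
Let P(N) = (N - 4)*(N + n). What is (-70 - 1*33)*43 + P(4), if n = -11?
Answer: -4429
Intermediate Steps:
P(N) = (-11 + N)*(-4 + N) (P(N) = (N - 4)*(N - 11) = (-4 + N)*(-11 + N) = (-11 + N)*(-4 + N))
(-70 - 1*33)*43 + P(4) = (-70 - 1*33)*43 + (44 + 4**2 - 15*4) = (-70 - 33)*43 + (44 + 16 - 60) = -103*43 + 0 = -4429 + 0 = -4429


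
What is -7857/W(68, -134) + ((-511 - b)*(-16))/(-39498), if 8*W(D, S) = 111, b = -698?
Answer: -413725696/730713 ≈ -566.19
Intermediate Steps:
W(D, S) = 111/8 (W(D, S) = (1/8)*111 = 111/8)
-7857/W(68, -134) + ((-511 - b)*(-16))/(-39498) = -7857/111/8 + ((-511 - 1*(-698))*(-16))/(-39498) = -7857*8/111 + ((-511 + 698)*(-16))*(-1/39498) = -20952/37 + (187*(-16))*(-1/39498) = -20952/37 - 2992*(-1/39498) = -20952/37 + 1496/19749 = -413725696/730713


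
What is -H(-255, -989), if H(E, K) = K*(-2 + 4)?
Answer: 1978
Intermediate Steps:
H(E, K) = 2*K (H(E, K) = K*2 = 2*K)
-H(-255, -989) = -2*(-989) = -1*(-1978) = 1978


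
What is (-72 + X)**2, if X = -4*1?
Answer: 5776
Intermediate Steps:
X = -4
(-72 + X)**2 = (-72 - 4)**2 = (-76)**2 = 5776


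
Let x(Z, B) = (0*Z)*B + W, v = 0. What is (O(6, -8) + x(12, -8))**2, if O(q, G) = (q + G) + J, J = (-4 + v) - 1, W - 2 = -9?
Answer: 196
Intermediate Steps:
W = -7 (W = 2 - 9 = -7)
J = -5 (J = (-4 + 0) - 1 = -4 - 1 = -5)
x(Z, B) = -7 (x(Z, B) = (0*Z)*B - 7 = 0*B - 7 = 0 - 7 = -7)
O(q, G) = -5 + G + q (O(q, G) = (q + G) - 5 = (G + q) - 5 = -5 + G + q)
(O(6, -8) + x(12, -8))**2 = ((-5 - 8 + 6) - 7)**2 = (-7 - 7)**2 = (-14)**2 = 196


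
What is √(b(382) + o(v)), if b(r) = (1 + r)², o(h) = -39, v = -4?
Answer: 5*√5866 ≈ 382.95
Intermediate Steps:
√(b(382) + o(v)) = √((1 + 382)² - 39) = √(383² - 39) = √(146689 - 39) = √146650 = 5*√5866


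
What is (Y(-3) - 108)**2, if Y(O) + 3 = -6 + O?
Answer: 14400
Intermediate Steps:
Y(O) = -9 + O (Y(O) = -3 + (-6 + O) = -9 + O)
(Y(-3) - 108)**2 = ((-9 - 3) - 108)**2 = (-12 - 108)**2 = (-120)**2 = 14400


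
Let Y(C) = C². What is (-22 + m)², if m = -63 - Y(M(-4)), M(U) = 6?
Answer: 14641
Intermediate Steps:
m = -99 (m = -63 - 1*6² = -63 - 1*36 = -63 - 36 = -99)
(-22 + m)² = (-22 - 99)² = (-121)² = 14641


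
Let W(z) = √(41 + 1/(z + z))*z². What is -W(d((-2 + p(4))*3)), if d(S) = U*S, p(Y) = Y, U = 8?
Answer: -96*√23622 ≈ -14755.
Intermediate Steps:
d(S) = 8*S
W(z) = z²*√(41 + 1/(2*z)) (W(z) = √(41 + 1/(2*z))*z² = z²*√(41 + 1/(2*z)))
-W(d((-2 + p(4))*3)) = -(8*((-2 + 4)*3))²*√(164 + 2/((8*((-2 + 4)*3))))/2 = -(8*(2*3))²*√(164 + 2/((8*(2*3))))/2 = -(8*6)²*√(164 + 2/((8*6)))/2 = -48²*√(164 + 2/48)/2 = -2304*√(164 + 2*(1/48))/2 = -2304*√(164 + 1/24)/2 = -2304*√(3937/24)/2 = -2304*√23622/12/2 = -96*√23622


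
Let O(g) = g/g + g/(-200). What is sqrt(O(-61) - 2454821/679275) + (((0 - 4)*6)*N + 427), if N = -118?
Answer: 3259 + I*sqrt(75758405606)/181140 ≈ 3259.0 + 1.5195*I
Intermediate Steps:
O(g) = 1 - g/200 (O(g) = 1 + g*(-1/200) = 1 - g/200)
sqrt(O(-61) - 2454821/679275) + (((0 - 4)*6)*N + 427) = sqrt((1 - 1/200*(-61)) - 2454821/679275) + (((0 - 4)*6)*(-118) + 427) = sqrt((1 + 61/200) - 2454821*1/679275) + (-4*6*(-118) + 427) = sqrt(261/200 - 2454821/679275) + (-24*(-118) + 427) = sqrt(-12546937/5434200) + (2832 + 427) = I*sqrt(75758405606)/181140 + 3259 = 3259 + I*sqrt(75758405606)/181140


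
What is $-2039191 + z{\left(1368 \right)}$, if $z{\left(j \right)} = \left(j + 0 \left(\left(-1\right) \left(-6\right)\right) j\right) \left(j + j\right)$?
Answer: $1703657$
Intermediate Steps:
$z{\left(j \right)} = 2 j^{2}$ ($z{\left(j \right)} = \left(j + 0 \cdot 6 j\right) 2 j = \left(j + 0 j\right) 2 j = \left(j + 0\right) 2 j = j 2 j = 2 j^{2}$)
$-2039191 + z{\left(1368 \right)} = -2039191 + 2 \cdot 1368^{2} = -2039191 + 2 \cdot 1871424 = -2039191 + 3742848 = 1703657$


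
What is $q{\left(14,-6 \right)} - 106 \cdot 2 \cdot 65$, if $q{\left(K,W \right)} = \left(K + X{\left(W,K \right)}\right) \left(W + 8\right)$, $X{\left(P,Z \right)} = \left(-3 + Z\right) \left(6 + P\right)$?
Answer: $-13752$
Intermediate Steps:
$q{\left(K,W \right)} = \left(8 + W\right) \left(-18 - 3 W + 7 K + K W\right)$ ($q{\left(K,W \right)} = \left(K + \left(-18 - 3 W + 6 K + W K\right)\right) \left(W + 8\right) = \left(K + \left(-18 - 3 W + 6 K + K W\right)\right) \left(8 + W\right) = \left(-18 - 3 W + 7 K + K W\right) \left(8 + W\right) = \left(8 + W\right) \left(-18 - 3 W + 7 K + K W\right)$)
$q{\left(14,-6 \right)} - 106 \cdot 2 \cdot 65 = \left(-144 - -252 - 3 \left(-6\right)^{2} + 56 \cdot 14 + 14 \left(-6\right)^{2} + 15 \cdot 14 \left(-6\right)\right) - 106 \cdot 2 \cdot 65 = \left(-144 + 252 - 108 + 784 + 14 \cdot 36 - 1260\right) - 13780 = \left(-144 + 252 - 108 + 784 + 504 - 1260\right) - 13780 = 28 - 13780 = -13752$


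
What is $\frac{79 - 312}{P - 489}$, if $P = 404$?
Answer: $\frac{233}{85} \approx 2.7412$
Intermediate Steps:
$\frac{79 - 312}{P - 489} = \frac{79 - 312}{404 - 489} = - \frac{233}{-85} = \left(-233\right) \left(- \frac{1}{85}\right) = \frac{233}{85}$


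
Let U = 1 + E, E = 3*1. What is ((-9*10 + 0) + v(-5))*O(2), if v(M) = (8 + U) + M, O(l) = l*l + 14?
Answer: -1494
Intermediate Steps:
E = 3
U = 4 (U = 1 + 3 = 4)
O(l) = 14 + l² (O(l) = l² + 14 = 14 + l²)
v(M) = 12 + M (v(M) = (8 + 4) + M = 12 + M)
((-9*10 + 0) + v(-5))*O(2) = ((-9*10 + 0) + (12 - 5))*(14 + 2²) = ((-90 + 0) + 7)*(14 + 4) = (-90 + 7)*18 = -83*18 = -1494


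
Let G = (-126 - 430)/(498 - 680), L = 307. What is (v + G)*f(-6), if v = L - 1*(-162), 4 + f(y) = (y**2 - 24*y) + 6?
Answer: 85914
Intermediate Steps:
G = 278/91 (G = -556/(-182) = -556*(-1/182) = 278/91 ≈ 3.0549)
f(y) = 2 + y**2 - 24*y (f(y) = -4 + ((y**2 - 24*y) + 6) = -4 + (6 + y**2 - 24*y) = 2 + y**2 - 24*y)
v = 469 (v = 307 - 1*(-162) = 307 + 162 = 469)
(v + G)*f(-6) = (469 + 278/91)*(2 + (-6)**2 - 24*(-6)) = 42957*(2 + 36 + 144)/91 = (42957/91)*182 = 85914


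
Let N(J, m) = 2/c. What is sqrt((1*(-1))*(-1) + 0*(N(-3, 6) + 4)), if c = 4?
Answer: 1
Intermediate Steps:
N(J, m) = 1/2 (N(J, m) = 2/4 = 2*(1/4) = 1/2)
sqrt((1*(-1))*(-1) + 0*(N(-3, 6) + 4)) = sqrt((1*(-1))*(-1) + 0*(1/2 + 4)) = sqrt(-1*(-1) + 0*(9/2)) = sqrt(1 + 0) = sqrt(1) = 1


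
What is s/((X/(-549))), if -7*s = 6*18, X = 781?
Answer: 59292/5467 ≈ 10.845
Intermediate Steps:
s = -108/7 (s = -6*18/7 = -⅐*108 = -108/7 ≈ -15.429)
s/((X/(-549))) = -108/(7*(781/(-549))) = -108/(7*(781*(-1/549))) = -108/(7*(-781/549)) = -108/7*(-549/781) = 59292/5467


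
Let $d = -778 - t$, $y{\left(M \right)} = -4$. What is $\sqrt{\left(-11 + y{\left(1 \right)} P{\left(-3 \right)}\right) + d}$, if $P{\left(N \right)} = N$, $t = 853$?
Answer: $i \sqrt{1630} \approx 40.373 i$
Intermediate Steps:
$d = -1631$ ($d = -778 - 853 = -1631$)
$\sqrt{\left(-11 + y{\left(1 \right)} P{\left(-3 \right)}\right) + d} = \sqrt{\left(-11 - -12\right) - 1631} = \sqrt{\left(-11 + 12\right) - 1631} = \sqrt{1 - 1631} = \sqrt{-1630} = i \sqrt{1630}$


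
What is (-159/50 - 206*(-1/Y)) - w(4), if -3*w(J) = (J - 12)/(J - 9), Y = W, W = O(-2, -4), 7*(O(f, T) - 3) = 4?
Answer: 1651/30 ≈ 55.033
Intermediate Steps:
O(f, T) = 25/7 (O(f, T) = 3 + (1/7)*4 = 3 + 4/7 = 25/7)
W = 25/7 ≈ 3.5714
Y = 25/7 ≈ 3.5714
w(J) = -(-12 + J)/(3*(-9 + J)) (w(J) = -(J - 12)/(3*(J - 9)) = -(-12 + J)/(3*(-9 + J)))
(-159/50 - 206*(-1/Y)) - w(4) = (-159/50 - 206/((-1*25/7))) - (12 - 1*4)/(3*(-9 + 4)) = (-159*1/50 - 206/(-25/7)) - (12 - 4)/(3*(-5)) = (-159/50 - 206*(-7/25)) - (-1)*8/(3*5) = (-159/50 + 1442/25) - 1*(-8/15) = 109/2 + 8/15 = 1651/30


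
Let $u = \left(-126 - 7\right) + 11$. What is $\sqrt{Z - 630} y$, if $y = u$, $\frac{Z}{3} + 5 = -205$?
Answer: $- 732 i \sqrt{35} \approx - 4330.6 i$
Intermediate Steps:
$Z = -630$ ($Z = -15 + 3 \left(-205\right) = -15 - 615 = -630$)
$u = -122$ ($u = -133 + 11 = -122$)
$y = -122$
$\sqrt{Z - 630} y = \sqrt{-630 - 630} \left(-122\right) = \sqrt{-1260} \left(-122\right) = 6 i \sqrt{35} \left(-122\right) = - 732 i \sqrt{35}$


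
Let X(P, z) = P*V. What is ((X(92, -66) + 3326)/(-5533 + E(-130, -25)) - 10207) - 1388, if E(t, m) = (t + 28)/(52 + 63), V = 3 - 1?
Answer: -7379426865/636397 ≈ -11596.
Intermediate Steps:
V = 2
E(t, m) = 28/115 + t/115 (E(t, m) = (28 + t)/115 = (28 + t)*(1/115) = 28/115 + t/115)
X(P, z) = 2*P (X(P, z) = P*2 = 2*P)
((X(92, -66) + 3326)/(-5533 + E(-130, -25)) - 10207) - 1388 = ((2*92 + 3326)/(-5533 + (28/115 + (1/115)*(-130))) - 10207) - 1388 = ((184 + 3326)/(-5533 + (28/115 - 26/23)) - 10207) - 1388 = (3510/(-5533 - 102/115) - 10207) - 1388 = (3510/(-636397/115) - 10207) - 1388 = (3510*(-115/636397) - 10207) - 1388 = (-403650/636397 - 10207) - 1388 = -6496107829/636397 - 1388 = -7379426865/636397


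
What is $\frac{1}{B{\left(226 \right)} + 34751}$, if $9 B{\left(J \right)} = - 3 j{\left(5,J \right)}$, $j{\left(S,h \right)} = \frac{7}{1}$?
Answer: $\frac{3}{104246} \approx 2.8778 \cdot 10^{-5}$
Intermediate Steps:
$j{\left(S,h \right)} = 7$ ($j{\left(S,h \right)} = 7 \cdot 1 = 7$)
$B{\left(J \right)} = - \frac{7}{3}$ ($B{\left(J \right)} = \frac{\left(-3\right) 7}{9} = \frac{1}{9} \left(-21\right) = - \frac{7}{3}$)
$\frac{1}{B{\left(226 \right)} + 34751} = \frac{1}{- \frac{7}{3} + 34751} = \frac{1}{\frac{104246}{3}} = \frac{3}{104246}$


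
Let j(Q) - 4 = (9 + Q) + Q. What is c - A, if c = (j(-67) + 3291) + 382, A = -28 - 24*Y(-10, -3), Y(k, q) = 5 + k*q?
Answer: 4420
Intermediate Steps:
j(Q) = 13 + 2*Q (j(Q) = 4 + ((9 + Q) + Q) = 4 + (9 + 2*Q) = 13 + 2*Q)
A = -868 (A = -28 - 24*(5 - 10*(-3)) = -28 - 24*(5 + 30) = -28 - 24*35 = -28 - 840 = -868)
c = 3552 (c = ((13 + 2*(-67)) + 3291) + 382 = ((13 - 134) + 3291) + 382 = (-121 + 3291) + 382 = 3170 + 382 = 3552)
c - A = 3552 - 1*(-868) = 3552 + 868 = 4420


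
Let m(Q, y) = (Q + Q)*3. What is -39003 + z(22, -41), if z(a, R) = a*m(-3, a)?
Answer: -39399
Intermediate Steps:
m(Q, y) = 6*Q (m(Q, y) = (2*Q)*3 = 6*Q)
z(a, R) = -18*a (z(a, R) = a*(6*(-3)) = a*(-18) = -18*a)
-39003 + z(22, -41) = -39003 - 18*22 = -39003 - 396 = -39399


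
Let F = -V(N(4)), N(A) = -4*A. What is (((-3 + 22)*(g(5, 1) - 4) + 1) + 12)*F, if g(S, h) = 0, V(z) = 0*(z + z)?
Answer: 0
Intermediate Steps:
V(z) = 0 (V(z) = 0*(2*z) = 0)
F = 0 (F = -1*0 = 0)
(((-3 + 22)*(g(5, 1) - 4) + 1) + 12)*F = (((-3 + 22)*(0 - 4) + 1) + 12)*0 = ((19*(-4) + 1) + 12)*0 = ((-76 + 1) + 12)*0 = (-75 + 12)*0 = -63*0 = 0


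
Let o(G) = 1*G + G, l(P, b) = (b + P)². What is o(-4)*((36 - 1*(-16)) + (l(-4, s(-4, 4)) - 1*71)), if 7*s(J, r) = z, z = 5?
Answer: 3216/49 ≈ 65.633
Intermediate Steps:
s(J, r) = 5/7 (s(J, r) = (⅐)*5 = 5/7)
l(P, b) = (P + b)²
o(G) = 2*G (o(G) = G + G = 2*G)
o(-4)*((36 - 1*(-16)) + (l(-4, s(-4, 4)) - 1*71)) = (2*(-4))*((36 - 1*(-16)) + ((-4 + 5/7)² - 1*71)) = -8*((36 + 16) + ((-23/7)² - 71)) = -8*(52 + (529/49 - 71)) = -8*(52 - 2950/49) = -8*(-402/49) = 3216/49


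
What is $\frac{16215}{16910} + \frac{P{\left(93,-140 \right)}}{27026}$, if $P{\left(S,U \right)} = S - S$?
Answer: $\frac{3243}{3382} \approx 0.9589$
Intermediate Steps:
$P{\left(S,U \right)} = 0$
$\frac{16215}{16910} + \frac{P{\left(93,-140 \right)}}{27026} = \frac{16215}{16910} + \frac{0}{27026} = 16215 \cdot \frac{1}{16910} + 0 \cdot \frac{1}{27026} = \frac{3243}{3382} + 0 = \frac{3243}{3382}$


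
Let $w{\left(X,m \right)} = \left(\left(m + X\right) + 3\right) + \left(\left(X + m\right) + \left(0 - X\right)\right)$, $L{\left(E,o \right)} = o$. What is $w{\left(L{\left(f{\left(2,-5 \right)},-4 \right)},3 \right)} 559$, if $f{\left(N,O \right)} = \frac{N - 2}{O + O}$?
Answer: $2795$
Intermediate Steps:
$f{\left(N,O \right)} = \frac{-2 + N}{2 O}$
$w{\left(X,m \right)} = 3 + X + 2 m$ ($w{\left(X,m \right)} = \left(\left(X + m\right) + 3\right) + \left(\left(X + m\right) - X\right) = \left(3 + X + m\right) + m = 3 + X + 2 m$)
$w{\left(L{\left(f{\left(2,-5 \right)},-4 \right)},3 \right)} 559 = \left(3 - 4 + 2 \cdot 3\right) 559 = \left(3 - 4 + 6\right) 559 = 5 \cdot 559 = 2795$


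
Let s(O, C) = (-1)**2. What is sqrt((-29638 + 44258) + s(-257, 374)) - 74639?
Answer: -74639 + sqrt(14621) ≈ -74518.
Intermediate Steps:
s(O, C) = 1
sqrt((-29638 + 44258) + s(-257, 374)) - 74639 = sqrt((-29638 + 44258) + 1) - 74639 = sqrt(14620 + 1) - 74639 = sqrt(14621) - 74639 = -74639 + sqrt(14621)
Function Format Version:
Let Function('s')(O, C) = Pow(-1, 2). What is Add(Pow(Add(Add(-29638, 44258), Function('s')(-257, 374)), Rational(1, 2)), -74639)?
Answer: Add(-74639, Pow(14621, Rational(1, 2))) ≈ -74518.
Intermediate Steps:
Function('s')(O, C) = 1
Add(Pow(Add(Add(-29638, 44258), Function('s')(-257, 374)), Rational(1, 2)), -74639) = Add(Pow(Add(Add(-29638, 44258), 1), Rational(1, 2)), -74639) = Add(Pow(Add(14620, 1), Rational(1, 2)), -74639) = Add(Pow(14621, Rational(1, 2)), -74639) = Add(-74639, Pow(14621, Rational(1, 2)))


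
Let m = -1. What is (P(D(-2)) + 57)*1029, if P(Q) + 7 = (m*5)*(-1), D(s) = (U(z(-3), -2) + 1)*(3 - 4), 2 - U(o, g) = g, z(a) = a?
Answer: 56595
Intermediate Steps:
U(o, g) = 2 - g
D(s) = -5 (D(s) = ((2 - 1*(-2)) + 1)*(3 - 4) = ((2 + 2) + 1)*(-1) = (4 + 1)*(-1) = 5*(-1) = -5)
P(Q) = -2 (P(Q) = -7 - 1*5*(-1) = -7 - 5*(-1) = -7 + 5 = -2)
(P(D(-2)) + 57)*1029 = (-2 + 57)*1029 = 55*1029 = 56595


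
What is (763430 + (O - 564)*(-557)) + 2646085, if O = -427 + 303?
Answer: 3792731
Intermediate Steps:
O = -124
(763430 + (O - 564)*(-557)) + 2646085 = (763430 + (-124 - 564)*(-557)) + 2646085 = (763430 - 688*(-557)) + 2646085 = (763430 + 383216) + 2646085 = 1146646 + 2646085 = 3792731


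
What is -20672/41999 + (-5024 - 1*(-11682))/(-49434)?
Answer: -650764495/1038089283 ≈ -0.62689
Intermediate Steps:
-20672/41999 + (-5024 - 1*(-11682))/(-49434) = -20672*1/41999 + (-5024 + 11682)*(-1/49434) = -20672/41999 + 6658*(-1/49434) = -20672/41999 - 3329/24717 = -650764495/1038089283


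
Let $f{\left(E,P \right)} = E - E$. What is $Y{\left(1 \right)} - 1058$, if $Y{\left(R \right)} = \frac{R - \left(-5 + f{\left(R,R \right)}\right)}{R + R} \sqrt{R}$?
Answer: $-1055$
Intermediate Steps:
$f{\left(E,P \right)} = 0$
$Y{\left(R \right)} = \frac{5 + R}{2 \sqrt{R}}$ ($Y{\left(R \right)} = \frac{R + \left(5 - 0\right)}{R + R} \sqrt{R} = \frac{R + \left(5 + 0\right)}{2 R} \sqrt{R} = \left(R + 5\right) \frac{1}{2 R} \sqrt{R} = \left(5 + R\right) \frac{1}{2 R} \sqrt{R} = \frac{5 + R}{2 R} \sqrt{R} = \frac{5 + R}{2 \sqrt{R}}$)
$Y{\left(1 \right)} - 1058 = \frac{5 + 1}{2 \cdot 1} - 1058 = \frac{1}{2} \cdot 1 \cdot 6 - 1058 = 3 - 1058 = -1055$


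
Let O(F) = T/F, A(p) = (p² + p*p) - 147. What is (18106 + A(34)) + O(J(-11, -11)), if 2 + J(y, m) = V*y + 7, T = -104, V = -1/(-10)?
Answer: 60733/3 ≈ 20244.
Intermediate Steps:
V = ⅒ (V = -1*(-⅒) = ⅒ ≈ 0.10000)
J(y, m) = 5 + y/10 (J(y, m) = -2 + (y/10 + 7) = -2 + (7 + y/10) = 5 + y/10)
A(p) = -147 + 2*p² (A(p) = (p² + p²) - 147 = 2*p² - 147 = -147 + 2*p²)
O(F) = -104/F
(18106 + A(34)) + O(J(-11, -11)) = (18106 + (-147 + 2*34²)) - 104/(5 + (⅒)*(-11)) = (18106 + (-147 + 2*1156)) - 104/(5 - 11/10) = (18106 + (-147 + 2312)) - 104/39/10 = (18106 + 2165) - 104*10/39 = 20271 - 80/3 = 60733/3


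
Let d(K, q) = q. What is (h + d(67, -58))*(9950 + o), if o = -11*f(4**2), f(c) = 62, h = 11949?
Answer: 110205788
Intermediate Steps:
o = -682 (o = -11*62 = -682)
(h + d(67, -58))*(9950 + o) = (11949 - 58)*(9950 - 682) = 11891*9268 = 110205788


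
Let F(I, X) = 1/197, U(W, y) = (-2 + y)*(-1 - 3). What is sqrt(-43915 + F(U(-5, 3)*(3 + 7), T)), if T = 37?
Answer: I*sqrt(1704297038)/197 ≈ 209.56*I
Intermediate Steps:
U(W, y) = 8 - 4*y (U(W, y) = (-2 + y)*(-4) = 8 - 4*y)
F(I, X) = 1/197
sqrt(-43915 + F(U(-5, 3)*(3 + 7), T)) = sqrt(-43915 + 1/197) = sqrt(-8651254/197) = I*sqrt(1704297038)/197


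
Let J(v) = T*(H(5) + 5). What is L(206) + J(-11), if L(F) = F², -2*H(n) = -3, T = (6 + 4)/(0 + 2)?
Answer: 84937/2 ≈ 42469.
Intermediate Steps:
T = 5 (T = 10/2 = 10*(½) = 5)
H(n) = 3/2 (H(n) = -½*(-3) = 3/2)
J(v) = 65/2 (J(v) = 5*(3/2 + 5) = 5*(13/2) = 65/2)
L(206) + J(-11) = 206² + 65/2 = 42436 + 65/2 = 84937/2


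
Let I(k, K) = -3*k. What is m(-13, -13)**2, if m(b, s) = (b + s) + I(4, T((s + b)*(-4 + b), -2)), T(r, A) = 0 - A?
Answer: 1444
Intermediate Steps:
T(r, A) = -A
m(b, s) = -12 + b + s (m(b, s) = (b + s) - 3*4 = (b + s) - 12 = -12 + b + s)
m(-13, -13)**2 = (-12 - 13 - 13)**2 = (-38)**2 = 1444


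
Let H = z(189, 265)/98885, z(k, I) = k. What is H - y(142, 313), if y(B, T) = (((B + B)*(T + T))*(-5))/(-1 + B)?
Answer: 87900880849/13942785 ≈ 6304.4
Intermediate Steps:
y(B, T) = -20*B*T/(-1 + B) (y(B, T) = (((2*B)*(2*T))*(-5))/(-1 + B) = ((4*B*T)*(-5))/(-1 + B) = (-20*B*T)/(-1 + B) = -20*B*T/(-1 + B))
H = 189/98885 ≈ 0.0019113
H - y(142, 313) = 189/98885 - (-20)*142*313/(-1 + 142) = 189/98885 - (-20)*142*313/141 = 189/98885 - 1*(-888920/141) = 189/98885 + 888920/141 = 87900880849/13942785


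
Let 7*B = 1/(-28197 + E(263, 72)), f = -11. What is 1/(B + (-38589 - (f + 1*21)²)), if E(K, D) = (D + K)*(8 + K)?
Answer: -438116/16950269923 ≈ -2.5847e-5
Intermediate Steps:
E(K, D) = (8 + K)*(D + K)
B = 1/438116 (B = 1/(7*(-28197 + (263² + 8*72 + 8*263 + 72*263))) = 1/(7*(-28197 + (69169 + 576 + 2104 + 18936))) = 1/(7*(-28197 + 90785)) = (⅐)/62588 = (⅐)*(1/62588) = 1/438116 ≈ 2.2825e-6)
1/(B + (-38589 - (f + 1*21)²)) = 1/(1/438116 + (-38589 - (-11 + 1*21)²)) = 1/(1/438116 + (-38589 - (-11 + 21)²)) = 1/(1/438116 + (-38589 - 1*10²)) = 1/(1/438116 + (-38589 - 1*100)) = 1/(1/438116 + (-38589 - 100)) = 1/(1/438116 - 38689) = 1/(-16950269923/438116) = -438116/16950269923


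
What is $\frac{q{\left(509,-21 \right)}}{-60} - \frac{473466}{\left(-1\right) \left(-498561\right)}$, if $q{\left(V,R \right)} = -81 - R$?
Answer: $\frac{1195}{23741} \approx 0.050335$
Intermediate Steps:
$\frac{q{\left(509,-21 \right)}}{-60} - \frac{473466}{\left(-1\right) \left(-498561\right)} = \frac{-81 - -21}{-60} - \frac{473466}{\left(-1\right) \left(-498561\right)} = \left(-81 + 21\right) \left(- \frac{1}{60}\right) - \frac{473466}{498561} = \left(-60\right) \left(- \frac{1}{60}\right) - \frac{22546}{23741} = 1 - \frac{22546}{23741} = \frac{1195}{23741}$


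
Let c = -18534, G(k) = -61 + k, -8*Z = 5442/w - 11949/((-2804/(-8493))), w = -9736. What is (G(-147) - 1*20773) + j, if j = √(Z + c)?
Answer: -20981 + 3*I*√18127167979521889/3412468 ≈ -20981.0 + 118.36*I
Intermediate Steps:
Z = 61753272195/13649872 (Z = -(5442/(-9736) - 11949/((-2804/(-8493))))/8 = -(5442*(-1/9736) - 11949/((-2804*(-1/8493))))/8 = -(-2721/4868 - 11949/2804/8493)/8 = -(-2721/4868 - 11949*8493/2804)/8 = -(-2721/4868 - 101482857/2804)/8 = -⅛*(-61753272195/1706234) = 61753272195/13649872 ≈ 4524.1)
j = 3*I*√18127167979521889/3412468 (j = √(61753272195/13649872 - 18534) = √(-191233455453/13649872) = 3*I*√18127167979521889/3412468 ≈ 118.36*I)
(G(-147) - 1*20773) + j = ((-61 - 147) - 1*20773) + 3*I*√18127167979521889/3412468 = (-208 - 20773) + 3*I*√18127167979521889/3412468 = -20981 + 3*I*√18127167979521889/3412468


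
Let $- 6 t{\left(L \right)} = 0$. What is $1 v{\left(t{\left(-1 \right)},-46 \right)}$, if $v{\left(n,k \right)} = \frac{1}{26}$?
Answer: $\frac{1}{26} \approx 0.038462$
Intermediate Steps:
$t{\left(L \right)} = 0$ ($t{\left(L \right)} = \left(- \frac{1}{6}\right) 0 = 0$)
$v{\left(n,k \right)} = \frac{1}{26}$
$1 v{\left(t{\left(-1 \right)},-46 \right)} = 1 \cdot \frac{1}{26} = \frac{1}{26}$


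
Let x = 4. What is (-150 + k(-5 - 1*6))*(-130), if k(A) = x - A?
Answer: 17550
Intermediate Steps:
k(A) = 4 - A
(-150 + k(-5 - 1*6))*(-130) = (-150 + (4 - (-5 - 1*6)))*(-130) = (-150 + (4 - (-5 - 6)))*(-130) = (-150 + (4 - 1*(-11)))*(-130) = (-150 + (4 + 11))*(-130) = (-150 + 15)*(-130) = -135*(-130) = 17550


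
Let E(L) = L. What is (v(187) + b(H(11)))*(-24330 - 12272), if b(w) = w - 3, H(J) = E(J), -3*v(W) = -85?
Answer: -3989618/3 ≈ -1.3299e+6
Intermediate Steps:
v(W) = 85/3 (v(W) = -⅓*(-85) = 85/3)
H(J) = J
b(w) = -3 + w
(v(187) + b(H(11)))*(-24330 - 12272) = (85/3 + (-3 + 11))*(-24330 - 12272) = (85/3 + 8)*(-36602) = (109/3)*(-36602) = -3989618/3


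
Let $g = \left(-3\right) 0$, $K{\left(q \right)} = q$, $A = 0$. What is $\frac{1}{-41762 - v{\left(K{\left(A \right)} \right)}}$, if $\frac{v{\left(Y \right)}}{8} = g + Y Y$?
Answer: $- \frac{1}{41762} \approx -2.3945 \cdot 10^{-5}$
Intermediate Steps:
$g = 0$
$v{\left(Y \right)} = 8 Y^{2}$ ($v{\left(Y \right)} = 8 \left(0 + Y Y\right) = 8 \left(0 + Y^{2}\right) = 8 Y^{2}$)
$\frac{1}{-41762 - v{\left(K{\left(A \right)} \right)}} = \frac{1}{-41762 - 8 \cdot 0^{2}} = \frac{1}{-41762 - 8 \cdot 0} = \frac{1}{-41762 - 0} = \frac{1}{-41762 + 0} = \frac{1}{-41762} = - \frac{1}{41762}$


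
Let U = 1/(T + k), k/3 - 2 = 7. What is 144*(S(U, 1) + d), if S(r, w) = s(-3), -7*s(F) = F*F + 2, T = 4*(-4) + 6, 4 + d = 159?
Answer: 154656/7 ≈ 22094.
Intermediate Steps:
d = 155 (d = -4 + 159 = 155)
T = -10 (T = -16 + 6 = -10)
k = 27 (k = 6 + 3*7 = 6 + 21 = 27)
s(F) = -2/7 - F²/7 (s(F) = -(F*F + 2)/7 = -(F² + 2)/7 = -(2 + F²)/7 = -2/7 - F²/7)
U = 1/17 (U = 1/(-10 + 27) = 1/17 ≈ 0.058824)
S(r, w) = -11/7 (S(r, w) = -2/7 - ⅐*(-3)² = -2/7 - ⅐*9 = -2/7 - 9/7 = -11/7)
144*(S(U, 1) + d) = 144*(-11/7 + 155) = 144*(1074/7) = 154656/7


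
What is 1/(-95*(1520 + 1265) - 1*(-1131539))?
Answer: 1/866964 ≈ 1.1535e-6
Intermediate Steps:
1/(-95*(1520 + 1265) - 1*(-1131539)) = 1/(-95*2785 + 1131539) = 1/(-264575 + 1131539) = 1/866964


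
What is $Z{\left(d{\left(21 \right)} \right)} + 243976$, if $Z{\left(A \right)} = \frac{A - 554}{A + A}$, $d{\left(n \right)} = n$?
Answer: $\frac{10246459}{42} \approx 2.4396 \cdot 10^{5}$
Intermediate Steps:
$Z{\left(A \right)} = \frac{-554 + A}{2 A}$
$Z{\left(d{\left(21 \right)} \right)} + 243976 = \frac{-554 + 21}{2 \cdot 21} + 243976 = \frac{1}{2} \cdot \frac{1}{21} \left(-533\right) + 243976 = - \frac{533}{42} + 243976 = \frac{10246459}{42}$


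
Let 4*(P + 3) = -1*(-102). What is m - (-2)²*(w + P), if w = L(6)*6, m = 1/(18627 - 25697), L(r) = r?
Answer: -1654381/7070 ≈ -234.00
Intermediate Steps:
m = -1/7070 (m = 1/(-7070) = -1/7070 ≈ -0.00014144)
w = 36 (w = 6*6 = 36)
P = 45/2 (P = -3 + (-1*(-102))/4 = -3 + (¼)*102 = -3 + 51/2 = 45/2 ≈ 22.500)
m - (-2)²*(w + P) = -1/7070 - (-2)²*(36 + 45/2) = -1/7070 - 4*117/2 = -1/7070 - 1*234 = -1/7070 - 234 = -1654381/7070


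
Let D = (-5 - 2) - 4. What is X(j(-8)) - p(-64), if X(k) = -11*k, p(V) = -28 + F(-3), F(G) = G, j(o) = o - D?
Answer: -2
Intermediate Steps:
D = -11 (D = -7 - 4 = -11)
j(o) = 11 + o (j(o) = o - 1*(-11) = o + 11 = 11 + o)
p(V) = -31 (p(V) = -28 - 3 = -31)
X(j(-8)) - p(-64) = -11*(11 - 8) - 1*(-31) = -11*3 + 31 = -33 + 31 = -2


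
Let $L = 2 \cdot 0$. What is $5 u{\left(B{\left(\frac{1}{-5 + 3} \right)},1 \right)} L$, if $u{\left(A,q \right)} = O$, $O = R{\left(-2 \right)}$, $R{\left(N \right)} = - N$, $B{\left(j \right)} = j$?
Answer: $0$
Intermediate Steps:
$O = 2$ ($O = \left(-1\right) \left(-2\right) = 2$)
$L = 0$
$u{\left(A,q \right)} = 2$
$5 u{\left(B{\left(\frac{1}{-5 + 3} \right)},1 \right)} L = 5 \cdot 2 \cdot 0 = 10 \cdot 0 = 0$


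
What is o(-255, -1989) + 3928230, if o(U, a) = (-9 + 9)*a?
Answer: 3928230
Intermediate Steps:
o(U, a) = 0 (o(U, a) = 0*a = 0)
o(-255, -1989) + 3928230 = 0 + 3928230 = 3928230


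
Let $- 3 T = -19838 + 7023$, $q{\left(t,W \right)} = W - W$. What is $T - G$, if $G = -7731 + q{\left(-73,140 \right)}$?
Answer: $\frac{36008}{3} \approx 12003.0$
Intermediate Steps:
$q{\left(t,W \right)} = 0$
$G = -7731$ ($G = -7731 + 0 = -7731$)
$T = \frac{12815}{3}$ ($T = - \frac{-19838 + 7023}{3} = \left(- \frac{1}{3}\right) \left(-12815\right) = \frac{12815}{3} \approx 4271.7$)
$T - G = \frac{12815}{3} - -7731 = \frac{12815}{3} + 7731 = \frac{36008}{3}$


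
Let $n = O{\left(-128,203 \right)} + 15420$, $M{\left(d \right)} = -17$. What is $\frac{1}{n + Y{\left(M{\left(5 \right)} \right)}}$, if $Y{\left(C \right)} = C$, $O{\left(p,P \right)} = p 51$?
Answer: $\frac{1}{8875} \approx 0.00011268$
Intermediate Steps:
$O{\left(p,P \right)} = 51 p$
$n = 8892$ ($n = 51 \left(-128\right) + 15420 = -6528 + 15420 = 8892$)
$\frac{1}{n + Y{\left(M{\left(5 \right)} \right)}} = \frac{1}{8892 - 17} = \frac{1}{8875}$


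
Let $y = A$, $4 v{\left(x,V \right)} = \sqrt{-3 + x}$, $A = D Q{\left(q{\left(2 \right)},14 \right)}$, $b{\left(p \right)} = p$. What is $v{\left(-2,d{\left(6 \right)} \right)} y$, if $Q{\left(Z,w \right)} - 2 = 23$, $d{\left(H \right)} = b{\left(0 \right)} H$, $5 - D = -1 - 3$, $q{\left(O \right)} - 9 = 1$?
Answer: $\frac{225 i \sqrt{5}}{4} \approx 125.78 i$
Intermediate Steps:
$q{\left(O \right)} = 10$ ($q{\left(O \right)} = 9 + 1 = 10$)
$D = 9$ ($D = 5 - \left(-1 - 3\right) = 5 - -4 = 5 + 4 = 9$)
$d{\left(H \right)} = 0$ ($d{\left(H \right)} = 0 H = 0$)
$Q{\left(Z,w \right)} = 25$ ($Q{\left(Z,w \right)} = 2 + 23 = 25$)
$A = 225$ ($A = 9 \cdot 25 = 225$)
$v{\left(x,V \right)} = \frac{\sqrt{-3 + x}}{4}$
$y = 225$
$v{\left(-2,d{\left(6 \right)} \right)} y = \frac{\sqrt{-3 - 2}}{4} \cdot 225 = \frac{\sqrt{-5}}{4} \cdot 225 = \frac{i \sqrt{5}}{4} \cdot 225 = \frac{225 i \sqrt{5}}{4}$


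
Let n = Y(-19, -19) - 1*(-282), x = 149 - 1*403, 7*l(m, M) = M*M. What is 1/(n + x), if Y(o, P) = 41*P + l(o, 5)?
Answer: -7/5232 ≈ -0.0013379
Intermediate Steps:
l(m, M) = M²/7 (l(m, M) = (M*M)/7 = M²/7)
Y(o, P) = 25/7 + 41*P (Y(o, P) = 41*P + (⅐)*5² = 41*P + (⅐)*25 = 41*P + 25/7 = 25/7 + 41*P)
x = -254 (x = 149 - 403 = -254)
n = -3454/7 (n = (25/7 + 41*(-19)) - 1*(-282) = (25/7 - 779) + 282 = -5428/7 + 282 = -3454/7 ≈ -493.43)
1/(n + x) = 1/(-3454/7 - 254) = 1/(-5232/7) = -7/5232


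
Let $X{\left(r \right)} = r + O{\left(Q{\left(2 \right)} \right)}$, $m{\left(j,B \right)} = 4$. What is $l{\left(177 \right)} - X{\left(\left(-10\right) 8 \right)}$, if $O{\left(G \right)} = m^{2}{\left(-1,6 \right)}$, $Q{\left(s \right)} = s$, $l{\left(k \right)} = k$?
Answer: $241$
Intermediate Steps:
$O{\left(G \right)} = 16$ ($O{\left(G \right)} = 4^{2} = 16$)
$X{\left(r \right)} = 16 + r$ ($X{\left(r \right)} = r + 16 = 16 + r$)
$l{\left(177 \right)} - X{\left(\left(-10\right) 8 \right)} = 177 - \left(16 - 80\right) = 177 - -64 = 177 + 64 = 241$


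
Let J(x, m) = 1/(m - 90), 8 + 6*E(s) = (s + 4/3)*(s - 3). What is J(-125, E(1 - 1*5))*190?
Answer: -855/397 ≈ -2.1537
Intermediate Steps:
E(s) = -4/3 + (-3 + s)*(4/3 + s)/6 (E(s) = -4/3 + ((s + 4/3)*(s - 3))/6 = -4/3 + ((s + 4*(⅓))*(-3 + s))/6 = -4/3 + ((s + 4/3)*(-3 + s))/6 = -4/3 + ((4/3 + s)*(-3 + s))/6 = -4/3 + ((-3 + s)*(4/3 + s))/6 = -4/3 + (-3 + s)*(4/3 + s)/6)
J(x, m) = 1/(-90 + m)
J(-125, E(1 - 1*5))*190 = 190/(-90 + (-2 - 5*(1 - 1*5)/18 + (1 - 1*5)²/6)) = 190/(-90 + (-2 - 5*(1 - 5)/18 + (1 - 5)²/6)) = 190/(-90 + (-2 - 5/18*(-4) + (⅙)*(-4)²)) = 190/(-90 + (-2 + 10/9 + (⅙)*16)) = 190/(-90 + (-2 + 10/9 + 8/3)) = 190/(-90 + 16/9) = 190/(-794/9) = -9/794*190 = -855/397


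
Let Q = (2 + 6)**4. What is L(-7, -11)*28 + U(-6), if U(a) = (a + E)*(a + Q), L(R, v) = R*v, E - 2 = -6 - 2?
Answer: -46924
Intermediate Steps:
E = -6 (E = 2 + (-6 - 2) = 2 - 8 = -6)
Q = 4096 (Q = 8**4 = 4096)
U(a) = (-6 + a)*(4096 + a) (U(a) = (a - 6)*(a + 4096) = (-6 + a)*(4096 + a))
L(-7, -11)*28 + U(-6) = -7*(-11)*28 + (-24576 + (-6)**2 + 4090*(-6)) = 77*28 + (-24576 + 36 - 24540) = 2156 - 49080 = -46924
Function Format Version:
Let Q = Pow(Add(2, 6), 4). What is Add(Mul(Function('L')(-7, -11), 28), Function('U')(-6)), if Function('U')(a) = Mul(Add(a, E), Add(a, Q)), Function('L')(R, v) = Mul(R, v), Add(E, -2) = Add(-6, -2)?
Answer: -46924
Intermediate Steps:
E = -6 (E = Add(2, Add(-6, -2)) = Add(2, -8) = -6)
Q = 4096 (Q = Pow(8, 4) = 4096)
Function('U')(a) = Mul(Add(-6, a), Add(4096, a)) (Function('U')(a) = Mul(Add(a, -6), Add(a, 4096)) = Mul(Add(-6, a), Add(4096, a)))
Add(Mul(Function('L')(-7, -11), 28), Function('U')(-6)) = Add(Mul(Mul(-7, -11), 28), Add(-24576, Pow(-6, 2), Mul(4090, -6))) = Add(Mul(77, 28), Add(-24576, 36, -24540)) = Add(2156, -49080) = -46924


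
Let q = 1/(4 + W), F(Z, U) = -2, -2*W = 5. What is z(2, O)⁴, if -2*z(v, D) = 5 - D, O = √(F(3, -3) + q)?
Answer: 3841/144 - 355*I*√3/18 ≈ 26.674 - 34.16*I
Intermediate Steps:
W = -5/2 (W = -½*5 = -5/2 ≈ -2.5000)
q = ⅔ (q = 1/(4 - 5/2) = 1/(3/2) = ⅔ ≈ 0.66667)
O = 2*I*√3/3 (O = √(-2 + ⅔) = √(-4/3) = 2*I*√3/3 ≈ 1.1547*I)
z(v, D) = -5/2 + D/2 (z(v, D) = -(5 - D)/2 = -5/2 + D/2)
z(2, O)⁴ = (-5/2 + (2*I*√3/3)/2)⁴ = (-5/2 + I*√3/3)⁴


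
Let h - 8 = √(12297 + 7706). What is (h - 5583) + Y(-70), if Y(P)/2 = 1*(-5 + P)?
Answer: -5725 + √20003 ≈ -5583.6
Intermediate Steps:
Y(P) = -10 + 2*P (Y(P) = 2*(1*(-5 + P)) = 2*(-5 + P) = -10 + 2*P)
h = 8 + √20003 (h = 8 + √(12297 + 7706) = 8 + √20003 ≈ 149.43)
(h - 5583) + Y(-70) = ((8 + √20003) - 5583) + (-10 + 2*(-70)) = (-5575 + √20003) + (-10 - 140) = (-5575 + √20003) - 150 = -5725 + √20003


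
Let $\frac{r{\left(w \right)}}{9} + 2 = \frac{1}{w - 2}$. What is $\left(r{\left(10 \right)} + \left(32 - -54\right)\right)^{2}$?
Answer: $\frac{305809}{64} \approx 4778.3$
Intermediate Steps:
$r{\left(w \right)} = -18 + \frac{9}{-2 + w}$ ($r{\left(w \right)} = -18 + \frac{9}{w - 2} = -18 + \frac{9}{-2 + w}$)
$\left(r{\left(10 \right)} + \left(32 - -54\right)\right)^{2} = \left(\frac{9 \left(5 - 20\right)}{-2 + 10} + \left(32 - -54\right)\right)^{2} = \left(\frac{9 \left(5 - 20\right)}{8} + \left(32 + 54\right)\right)^{2} = \left(9 \cdot \frac{1}{8} \left(-15\right) + 86\right)^{2} = \left(- \frac{135}{8} + 86\right)^{2} = \left(\frac{553}{8}\right)^{2} = \frac{305809}{64}$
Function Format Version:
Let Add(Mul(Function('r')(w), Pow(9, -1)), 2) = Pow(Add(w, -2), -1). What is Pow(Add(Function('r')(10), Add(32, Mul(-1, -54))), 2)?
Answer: Rational(305809, 64) ≈ 4778.3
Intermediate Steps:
Function('r')(w) = Add(-18, Mul(9, Pow(Add(-2, w), -1))) (Function('r')(w) = Add(-18, Mul(9, Pow(Add(w, -2), -1))) = Add(-18, Mul(9, Pow(Add(-2, w), -1))))
Pow(Add(Function('r')(10), Add(32, Mul(-1, -54))), 2) = Pow(Add(Mul(9, Pow(Add(-2, 10), -1), Add(5, Mul(-2, 10))), Add(32, Mul(-1, -54))), 2) = Pow(Add(Mul(9, Pow(8, -1), Add(5, -20)), Add(32, 54)), 2) = Pow(Add(Mul(9, Rational(1, 8), -15), 86), 2) = Pow(Add(Rational(-135, 8), 86), 2) = Pow(Rational(553, 8), 2) = Rational(305809, 64)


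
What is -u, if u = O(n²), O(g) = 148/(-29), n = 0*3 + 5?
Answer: 148/29 ≈ 5.1034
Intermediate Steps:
n = 5 (n = 0 + 5 = 5)
O(g) = -148/29 (O(g) = 148*(-1/29) = -148/29)
u = -148/29 ≈ -5.1034
-u = -1*(-148/29) = 148/29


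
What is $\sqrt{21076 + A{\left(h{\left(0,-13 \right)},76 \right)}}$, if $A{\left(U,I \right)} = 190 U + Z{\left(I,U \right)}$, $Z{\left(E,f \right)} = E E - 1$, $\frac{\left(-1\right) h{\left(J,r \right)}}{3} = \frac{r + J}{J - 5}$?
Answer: $\sqrt{25369} \approx 159.28$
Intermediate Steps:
$h{\left(J,r \right)} = - \frac{3 \left(J + r\right)}{-5 + J}$ ($h{\left(J,r \right)} = - 3 \frac{r + J}{J - 5} = - 3 \frac{J + r}{-5 + J} = - \frac{3 \left(J + r\right)}{-5 + J}$)
$Z{\left(E,f \right)} = -1 + E^{2}$ ($Z{\left(E,f \right)} = E^{2} - 1 = -1 + E^{2}$)
$A{\left(U,I \right)} = -1 + I^{2} + 190 U$ ($A{\left(U,I \right)} = 190 U + \left(-1 + I^{2}\right) = -1 + I^{2} + 190 U$)
$\sqrt{21076 + A{\left(h{\left(0,-13 \right)},76 \right)}} = \sqrt{21076 + \left(-1 + 76^{2} + 190 \frac{3 \left(\left(-1\right) 0 - -13\right)}{-5 + 0}\right)} = \sqrt{21076 + \left(-1 + 5776 + 190 \frac{3 \left(0 + 13\right)}{-5}\right)} = \sqrt{21076 + \left(-1 + 5776 + 190 \cdot 3 \left(- \frac{1}{5}\right) 13\right)} = \sqrt{21076 + \left(-1 + 5776 + 190 \left(- \frac{39}{5}\right)\right)} = \sqrt{21076 - -4293} = \sqrt{21076 + 4293} = \sqrt{25369}$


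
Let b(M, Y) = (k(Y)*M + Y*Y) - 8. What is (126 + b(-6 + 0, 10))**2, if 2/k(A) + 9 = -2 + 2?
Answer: 432964/9 ≈ 48107.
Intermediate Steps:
k(A) = -2/9 (k(A) = 2/(-9 + (-2 + 2)) = 2/(-9 + 0) = 2/(-9) = 2*(-1/9) = -2/9)
b(M, Y) = -8 + Y**2 - 2*M/9 (b(M, Y) = (-2*M/9 + Y*Y) - 8 = (-2*M/9 + Y**2) - 8 = (Y**2 - 2*M/9) - 8 = -8 + Y**2 - 2*M/9)
(126 + b(-6 + 0, 10))**2 = (126 + (-8 + 10**2 - 2*(-6 + 0)/9))**2 = (126 + (-8 + 100 - 2/9*(-6)))**2 = (126 + (-8 + 100 + 4/3))**2 = (126 + 280/3)**2 = (658/3)**2 = 432964/9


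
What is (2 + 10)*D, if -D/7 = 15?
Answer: -1260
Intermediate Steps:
D = -105 (D = -7*15 = -105)
(2 + 10)*D = (2 + 10)*(-105) = 12*(-105) = -1260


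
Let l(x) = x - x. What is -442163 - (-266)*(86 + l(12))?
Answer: -419287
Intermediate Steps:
l(x) = 0
-442163 - (-266)*(86 + l(12)) = -442163 - (-266)*(86 + 0) = -442163 - (-266)*86 = -442163 - 1*(-22876) = -442163 + 22876 = -419287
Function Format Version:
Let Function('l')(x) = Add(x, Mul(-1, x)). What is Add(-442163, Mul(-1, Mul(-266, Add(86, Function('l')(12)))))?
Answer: -419287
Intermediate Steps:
Function('l')(x) = 0
Add(-442163, Mul(-1, Mul(-266, Add(86, Function('l')(12))))) = Add(-442163, Mul(-1, Mul(-266, Add(86, 0)))) = Add(-442163, Mul(-1, Mul(-266, 86))) = Add(-442163, Mul(-1, -22876)) = Add(-442163, 22876) = -419287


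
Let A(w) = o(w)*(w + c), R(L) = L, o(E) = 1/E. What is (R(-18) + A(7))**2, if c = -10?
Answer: 16641/49 ≈ 339.61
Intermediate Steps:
o(E) = 1/E
A(w) = (-10 + w)/w (A(w) = (w - 10)/w = (-10 + w)/w)
(R(-18) + A(7))**2 = (-18 + (-10 + 7)/7)**2 = (-18 + (1/7)*(-3))**2 = (-18 - 3/7)**2 = (-129/7)**2 = 16641/49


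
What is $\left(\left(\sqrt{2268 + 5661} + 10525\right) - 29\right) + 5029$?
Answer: $15525 + 3 \sqrt{881} \approx 15614.0$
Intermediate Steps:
$\left(\left(\sqrt{2268 + 5661} + 10525\right) - 29\right) + 5029 = \left(\left(\sqrt{7929} + 10525\right) + \left(-49 + 20\right)\right) + 5029 = \left(\left(3 \sqrt{881} + 10525\right) - 29\right) + 5029 = \left(\left(10525 + 3 \sqrt{881}\right) - 29\right) + 5029 = \left(10496 + 3 \sqrt{881}\right) + 5029 = 15525 + 3 \sqrt{881}$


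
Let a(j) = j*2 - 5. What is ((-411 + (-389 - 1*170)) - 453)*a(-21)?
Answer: 66881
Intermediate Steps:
a(j) = -5 + 2*j (a(j) = 2*j - 5 = -5 + 2*j)
((-411 + (-389 - 1*170)) - 453)*a(-21) = ((-411 + (-389 - 1*170)) - 453)*(-5 + 2*(-21)) = ((-411 + (-389 - 170)) - 453)*(-5 - 42) = ((-411 - 559) - 453)*(-47) = (-970 - 453)*(-47) = -1423*(-47) = 66881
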